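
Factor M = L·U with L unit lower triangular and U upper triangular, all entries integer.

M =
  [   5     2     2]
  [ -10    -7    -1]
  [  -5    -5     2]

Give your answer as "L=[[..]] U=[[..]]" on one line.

  row1 -= -2·row0 → [0,-3,3]
  row2 -= -1·row0 → [0,-3,4]
  row2 -= 1·row1 → [0,0,1]

L=[[1,0,0],[-2,1,0],[-1,1,1]] U=[[5,2,2],[0,-3,3],[0,0,1]]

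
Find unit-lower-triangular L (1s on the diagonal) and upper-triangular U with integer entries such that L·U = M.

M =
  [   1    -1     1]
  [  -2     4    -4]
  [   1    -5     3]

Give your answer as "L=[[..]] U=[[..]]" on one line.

  row1 -= -2·row0 → [0,2,-2]
  row2 -= 1·row0 → [0,-4,2]
  row2 -= -2·row1 → [0,0,-2]

L=[[1,0,0],[-2,1,0],[1,-2,1]] U=[[1,-1,1],[0,2,-2],[0,0,-2]]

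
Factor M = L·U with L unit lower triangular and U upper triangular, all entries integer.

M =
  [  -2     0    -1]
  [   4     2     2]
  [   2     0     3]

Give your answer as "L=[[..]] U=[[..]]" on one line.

L=[[1,0,0],[-2,1,0],[-1,0,1]] U=[[-2,0,-1],[0,2,0],[0,0,2]]

  row1 -= -2·row0 → [0,2,0]
  row2 -= -1·row0 → [0,0,2]
  row2 -= 0·row1 → [0,0,2]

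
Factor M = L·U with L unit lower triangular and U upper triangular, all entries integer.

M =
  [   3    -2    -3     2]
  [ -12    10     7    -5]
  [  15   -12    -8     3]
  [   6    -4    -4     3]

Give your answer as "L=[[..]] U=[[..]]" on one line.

  R1 -= -4·R0 → [0,2,-5,3]
  R2 -= 5·R0 → [0,-2,7,-7]
  R3 -= 2·R0 → [0,0,2,-1]
  R2 -= -1·R1 → [0,0,2,-4]
  R3 -= 0·R1 → [0,0,2,-1]
  R3 -= 1·R2 → [0,0,0,3]

L=[[1,0,0,0],[-4,1,0,0],[5,-1,1,0],[2,0,1,1]] U=[[3,-2,-3,2],[0,2,-5,3],[0,0,2,-4],[0,0,0,3]]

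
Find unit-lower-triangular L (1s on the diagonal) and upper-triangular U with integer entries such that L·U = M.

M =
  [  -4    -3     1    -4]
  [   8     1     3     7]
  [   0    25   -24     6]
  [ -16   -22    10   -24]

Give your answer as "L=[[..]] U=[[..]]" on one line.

L=[[1,0,0,0],[-2,1,0,0],[0,-5,1,0],[4,2,-4,1]] U=[[-4,-3,1,-4],[0,-5,5,-1],[0,0,1,1],[0,0,0,-2]]

  R1 -= -2·R0 → [0,-5,5,-1]
  R2 -= 0·R0 → [0,25,-24,6]
  R3 -= 4·R0 → [0,-10,6,-8]
  R2 -= -5·R1 → [0,0,1,1]
  R3 -= 2·R1 → [0,0,-4,-6]
  R3 -= -4·R2 → [0,0,0,-2]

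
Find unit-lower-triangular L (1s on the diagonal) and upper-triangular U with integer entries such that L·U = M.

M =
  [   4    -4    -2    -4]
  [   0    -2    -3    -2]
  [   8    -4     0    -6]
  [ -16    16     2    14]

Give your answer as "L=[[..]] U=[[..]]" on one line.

L=[[1,0,0,0],[0,1,0,0],[2,-2,1,0],[-4,0,3,1]] U=[[4,-4,-2,-4],[0,-2,-3,-2],[0,0,-2,-2],[0,0,0,4]]

  R1 -= 0·R0 → [0,-2,-3,-2]
  R2 -= 2·R0 → [0,4,4,2]
  R3 -= -4·R0 → [0,0,-6,-2]
  R2 -= -2·R1 → [0,0,-2,-2]
  R3 -= 0·R1 → [0,0,-6,-2]
  R3 -= 3·R2 → [0,0,0,4]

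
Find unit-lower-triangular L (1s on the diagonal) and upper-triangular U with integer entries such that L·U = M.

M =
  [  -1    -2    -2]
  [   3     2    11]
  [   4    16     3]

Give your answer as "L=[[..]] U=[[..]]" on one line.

L=[[1,0,0],[-3,1,0],[-4,-2,1]] U=[[-1,-2,-2],[0,-4,5],[0,0,5]]

  row1 -= -3·row0 → [0,-4,5]
  row2 -= -4·row0 → [0,8,-5]
  row2 -= -2·row1 → [0,0,5]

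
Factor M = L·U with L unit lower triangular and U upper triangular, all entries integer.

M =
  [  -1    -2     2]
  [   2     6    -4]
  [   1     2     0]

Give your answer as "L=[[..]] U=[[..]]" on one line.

L=[[1,0,0],[-2,1,0],[-1,0,1]] U=[[-1,-2,2],[0,2,0],[0,0,2]]

  R1 -= -2·R0 → [0,2,0]
  R2 -= -1·R0 → [0,0,2]
  R2 -= 0·R1 → [0,0,2]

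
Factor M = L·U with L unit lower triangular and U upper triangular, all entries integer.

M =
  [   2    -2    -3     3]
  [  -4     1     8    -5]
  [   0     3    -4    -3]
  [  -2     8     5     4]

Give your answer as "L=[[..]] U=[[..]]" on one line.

L=[[1,0,0,0],[-2,1,0,0],[0,-1,1,0],[-1,-2,-3,1]] U=[[2,-2,-3,3],[0,-3,2,1],[0,0,-2,-2],[0,0,0,3]]

  r1 -= -2·r0 → [0,-3,2,1]
  r2 -= 0·r0 → [0,3,-4,-3]
  r3 -= -1·r0 → [0,6,2,7]
  r2 -= -1·r1 → [0,0,-2,-2]
  r3 -= -2·r1 → [0,0,6,9]
  r3 -= -3·r2 → [0,0,0,3]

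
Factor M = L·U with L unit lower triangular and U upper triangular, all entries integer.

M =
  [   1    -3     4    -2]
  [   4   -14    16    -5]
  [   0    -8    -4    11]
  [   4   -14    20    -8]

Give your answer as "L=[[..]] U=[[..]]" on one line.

L=[[1,0,0,0],[4,1,0,0],[0,4,1,0],[4,1,-1,1]] U=[[1,-3,4,-2],[0,-2,0,3],[0,0,-4,-1],[0,0,0,-4]]

  row1 -= 4·row0 → [0,-2,0,3]
  row2 -= 0·row0 → [0,-8,-4,11]
  row3 -= 4·row0 → [0,-2,4,0]
  row2 -= 4·row1 → [0,0,-4,-1]
  row3 -= 1·row1 → [0,0,4,-3]
  row3 -= -1·row2 → [0,0,0,-4]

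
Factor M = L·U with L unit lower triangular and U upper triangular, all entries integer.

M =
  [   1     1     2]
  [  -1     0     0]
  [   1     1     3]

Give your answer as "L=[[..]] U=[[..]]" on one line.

  R1 -= -1·R0 → [0,1,2]
  R2 -= 1·R0 → [0,0,1]
  R2 -= 0·R1 → [0,0,1]

L=[[1,0,0],[-1,1,0],[1,0,1]] U=[[1,1,2],[0,1,2],[0,0,1]]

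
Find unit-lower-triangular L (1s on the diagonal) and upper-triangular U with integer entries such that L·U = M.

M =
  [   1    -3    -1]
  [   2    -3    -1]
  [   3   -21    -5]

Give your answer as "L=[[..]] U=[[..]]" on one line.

  R1 -= 2·R0 → [0,3,1]
  R2 -= 3·R0 → [0,-12,-2]
  R2 -= -4·R1 → [0,0,2]

L=[[1,0,0],[2,1,0],[3,-4,1]] U=[[1,-3,-1],[0,3,1],[0,0,2]]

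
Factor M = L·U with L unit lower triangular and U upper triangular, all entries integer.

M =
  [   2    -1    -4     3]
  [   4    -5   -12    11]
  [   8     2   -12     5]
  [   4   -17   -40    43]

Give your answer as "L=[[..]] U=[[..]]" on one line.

L=[[1,0,0,0],[2,1,0,0],[4,-2,1,0],[2,5,3,1]] U=[[2,-1,-4,3],[0,-3,-4,5],[0,0,-4,3],[0,0,0,3]]

  r1 -= 2·r0 → [0,-3,-4,5]
  r2 -= 4·r0 → [0,6,4,-7]
  r3 -= 2·r0 → [0,-15,-32,37]
  r2 -= -2·r1 → [0,0,-4,3]
  r3 -= 5·r1 → [0,0,-12,12]
  r3 -= 3·r2 → [0,0,0,3]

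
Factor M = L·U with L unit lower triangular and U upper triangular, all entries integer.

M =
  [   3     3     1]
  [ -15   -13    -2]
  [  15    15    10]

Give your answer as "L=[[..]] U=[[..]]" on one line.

  r1 -= -5·r0 → [0,2,3]
  r2 -= 5·r0 → [0,0,5]
  r2 -= 0·r1 → [0,0,5]

L=[[1,0,0],[-5,1,0],[5,0,1]] U=[[3,3,1],[0,2,3],[0,0,5]]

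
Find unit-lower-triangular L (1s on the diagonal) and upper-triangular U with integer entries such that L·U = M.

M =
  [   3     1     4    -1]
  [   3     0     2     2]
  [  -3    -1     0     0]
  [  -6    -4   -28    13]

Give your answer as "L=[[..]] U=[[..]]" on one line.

L=[[1,0,0,0],[1,1,0,0],[-1,0,1,0],[-2,2,-4,1]] U=[[3,1,4,-1],[0,-1,-2,3],[0,0,4,-1],[0,0,0,1]]

  R1 -= 1·R0 → [0,-1,-2,3]
  R2 -= -1·R0 → [0,0,4,-1]
  R3 -= -2·R0 → [0,-2,-20,11]
  R2 -= 0·R1 → [0,0,4,-1]
  R3 -= 2·R1 → [0,0,-16,5]
  R3 -= -4·R2 → [0,0,0,1]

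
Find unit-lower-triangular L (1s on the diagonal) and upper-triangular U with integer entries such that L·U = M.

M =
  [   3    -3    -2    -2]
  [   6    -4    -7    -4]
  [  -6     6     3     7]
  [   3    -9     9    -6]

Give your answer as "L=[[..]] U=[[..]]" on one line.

L=[[1,0,0,0],[2,1,0,0],[-2,0,1,0],[1,-3,-2,1]] U=[[3,-3,-2,-2],[0,2,-3,0],[0,0,-1,3],[0,0,0,2]]

  R1 -= 2·R0 → [0,2,-3,0]
  R2 -= -2·R0 → [0,0,-1,3]
  R3 -= 1·R0 → [0,-6,11,-4]
  R2 -= 0·R1 → [0,0,-1,3]
  R3 -= -3·R1 → [0,0,2,-4]
  R3 -= -2·R2 → [0,0,0,2]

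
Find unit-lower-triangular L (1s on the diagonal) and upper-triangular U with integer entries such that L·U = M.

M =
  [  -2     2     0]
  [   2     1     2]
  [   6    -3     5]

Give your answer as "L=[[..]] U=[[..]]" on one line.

L=[[1,0,0],[-1,1,0],[-3,1,1]] U=[[-2,2,0],[0,3,2],[0,0,3]]

  R1 -= -1·R0 → [0,3,2]
  R2 -= -3·R0 → [0,3,5]
  R2 -= 1·R1 → [0,0,3]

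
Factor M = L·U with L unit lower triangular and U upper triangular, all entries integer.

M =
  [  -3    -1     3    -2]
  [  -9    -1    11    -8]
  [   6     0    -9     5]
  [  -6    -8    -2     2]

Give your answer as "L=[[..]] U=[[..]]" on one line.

  row1 -= 3·row0 → [0,2,2,-2]
  row2 -= -2·row0 → [0,-2,-3,1]
  row3 -= 2·row0 → [0,-6,-8,6]
  row2 -= -1·row1 → [0,0,-1,-1]
  row3 -= -3·row1 → [0,0,-2,0]
  row3 -= 2·row2 → [0,0,0,2]

L=[[1,0,0,0],[3,1,0,0],[-2,-1,1,0],[2,-3,2,1]] U=[[-3,-1,3,-2],[0,2,2,-2],[0,0,-1,-1],[0,0,0,2]]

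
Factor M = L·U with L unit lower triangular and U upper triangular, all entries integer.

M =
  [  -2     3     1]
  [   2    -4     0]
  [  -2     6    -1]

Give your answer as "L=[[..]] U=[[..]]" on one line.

  R1 -= -1·R0 → [0,-1,1]
  R2 -= 1·R0 → [0,3,-2]
  R2 -= -3·R1 → [0,0,1]

L=[[1,0,0],[-1,1,0],[1,-3,1]] U=[[-2,3,1],[0,-1,1],[0,0,1]]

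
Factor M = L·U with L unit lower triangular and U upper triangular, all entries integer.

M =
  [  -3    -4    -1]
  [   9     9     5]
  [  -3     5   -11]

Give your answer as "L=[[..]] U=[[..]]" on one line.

  r1 -= -3·r0 → [0,-3,2]
  r2 -= 1·r0 → [0,9,-10]
  r2 -= -3·r1 → [0,0,-4]

L=[[1,0,0],[-3,1,0],[1,-3,1]] U=[[-3,-4,-1],[0,-3,2],[0,0,-4]]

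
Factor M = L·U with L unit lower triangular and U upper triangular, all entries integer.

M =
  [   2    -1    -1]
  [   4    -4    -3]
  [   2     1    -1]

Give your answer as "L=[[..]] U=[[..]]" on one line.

L=[[1,0,0],[2,1,0],[1,-1,1]] U=[[2,-1,-1],[0,-2,-1],[0,0,-1]]

  row1 -= 2·row0 → [0,-2,-1]
  row2 -= 1·row0 → [0,2,0]
  row2 -= -1·row1 → [0,0,-1]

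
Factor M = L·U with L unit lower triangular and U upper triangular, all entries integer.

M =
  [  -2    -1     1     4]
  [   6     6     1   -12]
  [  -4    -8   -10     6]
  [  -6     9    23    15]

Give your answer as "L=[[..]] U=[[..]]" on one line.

  row1 -= -3·row0 → [0,3,4,0]
  row2 -= 2·row0 → [0,-6,-12,-2]
  row3 -= 3·row0 → [0,12,20,3]
  row2 -= -2·row1 → [0,0,-4,-2]
  row3 -= 4·row1 → [0,0,4,3]
  row3 -= -1·row2 → [0,0,0,1]

L=[[1,0,0,0],[-3,1,0,0],[2,-2,1,0],[3,4,-1,1]] U=[[-2,-1,1,4],[0,3,4,0],[0,0,-4,-2],[0,0,0,1]]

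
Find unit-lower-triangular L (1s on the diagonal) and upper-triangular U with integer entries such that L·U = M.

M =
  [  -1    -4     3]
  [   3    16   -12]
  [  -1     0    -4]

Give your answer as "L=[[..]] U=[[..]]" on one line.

  r1 -= -3·r0 → [0,4,-3]
  r2 -= 1·r0 → [0,4,-7]
  r2 -= 1·r1 → [0,0,-4]

L=[[1,0,0],[-3,1,0],[1,1,1]] U=[[-1,-4,3],[0,4,-3],[0,0,-4]]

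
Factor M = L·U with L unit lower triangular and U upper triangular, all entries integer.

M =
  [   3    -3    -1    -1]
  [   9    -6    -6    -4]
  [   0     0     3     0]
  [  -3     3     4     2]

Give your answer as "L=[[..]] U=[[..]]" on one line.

L=[[1,0,0,0],[3,1,0,0],[0,0,1,0],[-1,0,1,1]] U=[[3,-3,-1,-1],[0,3,-3,-1],[0,0,3,0],[0,0,0,1]]

  R1 -= 3·R0 → [0,3,-3,-1]
  R2 -= 0·R0 → [0,0,3,0]
  R3 -= -1·R0 → [0,0,3,1]
  R2 -= 0·R1 → [0,0,3,0]
  R3 -= 0·R1 → [0,0,3,1]
  R3 -= 1·R2 → [0,0,0,1]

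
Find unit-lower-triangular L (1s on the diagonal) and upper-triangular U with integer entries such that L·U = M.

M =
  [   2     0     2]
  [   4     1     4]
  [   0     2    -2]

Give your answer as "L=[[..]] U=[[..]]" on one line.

L=[[1,0,0],[2,1,0],[0,2,1]] U=[[2,0,2],[0,1,0],[0,0,-2]]

  R1 -= 2·R0 → [0,1,0]
  R2 -= 0·R0 → [0,2,-2]
  R2 -= 2·R1 → [0,0,-2]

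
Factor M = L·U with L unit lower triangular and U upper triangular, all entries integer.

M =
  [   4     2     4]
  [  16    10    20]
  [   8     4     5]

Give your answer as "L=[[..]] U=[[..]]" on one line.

L=[[1,0,0],[4,1,0],[2,0,1]] U=[[4,2,4],[0,2,4],[0,0,-3]]

  row1 -= 4·row0 → [0,2,4]
  row2 -= 2·row0 → [0,0,-3]
  row2 -= 0·row1 → [0,0,-3]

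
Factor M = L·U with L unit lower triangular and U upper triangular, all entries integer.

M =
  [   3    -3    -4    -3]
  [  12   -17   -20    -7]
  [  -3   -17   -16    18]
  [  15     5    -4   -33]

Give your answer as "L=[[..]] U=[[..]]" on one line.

L=[[1,0,0,0],[4,1,0,0],[-1,4,1,0],[5,-4,0,1]] U=[[3,-3,-4,-3],[0,-5,-4,5],[0,0,-4,-5],[0,0,0,2]]

  row1 -= 4·row0 → [0,-5,-4,5]
  row2 -= -1·row0 → [0,-20,-20,15]
  row3 -= 5·row0 → [0,20,16,-18]
  row2 -= 4·row1 → [0,0,-4,-5]
  row3 -= -4·row1 → [0,0,0,2]
  row3 -= 0·row2 → [0,0,0,2]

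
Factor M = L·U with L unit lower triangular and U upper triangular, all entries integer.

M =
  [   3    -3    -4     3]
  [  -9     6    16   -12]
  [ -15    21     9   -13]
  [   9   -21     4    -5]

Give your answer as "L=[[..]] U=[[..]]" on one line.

  row1 -= -3·row0 → [0,-3,4,-3]
  row2 -= -5·row0 → [0,6,-11,2]
  row3 -= 3·row0 → [0,-12,16,-14]
  row2 -= -2·row1 → [0,0,-3,-4]
  row3 -= 4·row1 → [0,0,0,-2]
  row3 -= 0·row2 → [0,0,0,-2]

L=[[1,0,0,0],[-3,1,0,0],[-5,-2,1,0],[3,4,0,1]] U=[[3,-3,-4,3],[0,-3,4,-3],[0,0,-3,-4],[0,0,0,-2]]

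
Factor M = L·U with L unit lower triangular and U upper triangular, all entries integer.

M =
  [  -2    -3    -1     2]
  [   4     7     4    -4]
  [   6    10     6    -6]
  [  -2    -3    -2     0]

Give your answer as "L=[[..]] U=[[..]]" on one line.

L=[[1,0,0,0],[-2,1,0,0],[-3,1,1,0],[1,0,-1,1]] U=[[-2,-3,-1,2],[0,1,2,0],[0,0,1,0],[0,0,0,-2]]

  r1 -= -2·r0 → [0,1,2,0]
  r2 -= -3·r0 → [0,1,3,0]
  r3 -= 1·r0 → [0,0,-1,-2]
  r2 -= 1·r1 → [0,0,1,0]
  r3 -= 0·r1 → [0,0,-1,-2]
  r3 -= -1·r2 → [0,0,0,-2]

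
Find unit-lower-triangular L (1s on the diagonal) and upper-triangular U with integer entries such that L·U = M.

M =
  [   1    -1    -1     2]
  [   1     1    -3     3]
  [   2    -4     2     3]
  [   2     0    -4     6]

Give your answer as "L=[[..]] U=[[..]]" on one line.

  r1 -= 1·r0 → [0,2,-2,1]
  r2 -= 2·r0 → [0,-2,4,-1]
  r3 -= 2·r0 → [0,2,-2,2]
  r2 -= -1·r1 → [0,0,2,0]
  r3 -= 1·r1 → [0,0,0,1]
  r3 -= 0·r2 → [0,0,0,1]

L=[[1,0,0,0],[1,1,0,0],[2,-1,1,0],[2,1,0,1]] U=[[1,-1,-1,2],[0,2,-2,1],[0,0,2,0],[0,0,0,1]]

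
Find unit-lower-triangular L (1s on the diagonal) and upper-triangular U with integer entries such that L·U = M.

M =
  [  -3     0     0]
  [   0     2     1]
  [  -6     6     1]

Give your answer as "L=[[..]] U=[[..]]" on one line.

  R1 -= 0·R0 → [0,2,1]
  R2 -= 2·R0 → [0,6,1]
  R2 -= 3·R1 → [0,0,-2]

L=[[1,0,0],[0,1,0],[2,3,1]] U=[[-3,0,0],[0,2,1],[0,0,-2]]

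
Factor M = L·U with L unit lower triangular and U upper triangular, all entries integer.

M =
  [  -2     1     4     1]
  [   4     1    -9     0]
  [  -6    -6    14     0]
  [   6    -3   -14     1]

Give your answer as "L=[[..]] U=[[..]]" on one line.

L=[[1,0,0,0],[-2,1,0,0],[3,-3,1,0],[-3,0,2,1]] U=[[-2,1,4,1],[0,3,-1,2],[0,0,-1,3],[0,0,0,-2]]

  r1 -= -2·r0 → [0,3,-1,2]
  r2 -= 3·r0 → [0,-9,2,-3]
  r3 -= -3·r0 → [0,0,-2,4]
  r2 -= -3·r1 → [0,0,-1,3]
  r3 -= 0·r1 → [0,0,-2,4]
  r3 -= 2·r2 → [0,0,0,-2]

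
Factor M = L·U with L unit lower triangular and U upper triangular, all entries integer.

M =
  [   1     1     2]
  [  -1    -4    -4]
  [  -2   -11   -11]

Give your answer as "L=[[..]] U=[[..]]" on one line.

L=[[1,0,0],[-1,1,0],[-2,3,1]] U=[[1,1,2],[0,-3,-2],[0,0,-1]]

  r1 -= -1·r0 → [0,-3,-2]
  r2 -= -2·r0 → [0,-9,-7]
  r2 -= 3·r1 → [0,0,-1]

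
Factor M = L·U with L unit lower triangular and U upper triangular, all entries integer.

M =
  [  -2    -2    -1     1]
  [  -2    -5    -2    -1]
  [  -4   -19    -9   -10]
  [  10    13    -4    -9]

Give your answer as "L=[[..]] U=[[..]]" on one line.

  R1 -= 1·R0 → [0,-3,-1,-2]
  R2 -= 2·R0 → [0,-15,-7,-12]
  R3 -= -5·R0 → [0,3,-9,-4]
  R2 -= 5·R1 → [0,0,-2,-2]
  R3 -= -1·R1 → [0,0,-10,-6]
  R3 -= 5·R2 → [0,0,0,4]

L=[[1,0,0,0],[1,1,0,0],[2,5,1,0],[-5,-1,5,1]] U=[[-2,-2,-1,1],[0,-3,-1,-2],[0,0,-2,-2],[0,0,0,4]]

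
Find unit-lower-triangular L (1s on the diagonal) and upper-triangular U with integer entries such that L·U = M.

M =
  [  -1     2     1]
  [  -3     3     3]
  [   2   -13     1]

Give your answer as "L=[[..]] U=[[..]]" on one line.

  R1 -= 3·R0 → [0,-3,0]
  R2 -= -2·R0 → [0,-9,3]
  R2 -= 3·R1 → [0,0,3]

L=[[1,0,0],[3,1,0],[-2,3,1]] U=[[-1,2,1],[0,-3,0],[0,0,3]]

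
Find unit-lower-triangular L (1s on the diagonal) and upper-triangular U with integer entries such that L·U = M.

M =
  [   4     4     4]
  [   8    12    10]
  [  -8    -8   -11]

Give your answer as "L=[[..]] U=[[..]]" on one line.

L=[[1,0,0],[2,1,0],[-2,0,1]] U=[[4,4,4],[0,4,2],[0,0,-3]]

  R1 -= 2·R0 → [0,4,2]
  R2 -= -2·R0 → [0,0,-3]
  R2 -= 0·R1 → [0,0,-3]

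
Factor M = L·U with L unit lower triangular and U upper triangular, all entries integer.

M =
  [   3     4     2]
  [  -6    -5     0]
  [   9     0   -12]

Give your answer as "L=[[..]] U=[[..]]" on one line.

L=[[1,0,0],[-2,1,0],[3,-4,1]] U=[[3,4,2],[0,3,4],[0,0,-2]]

  R1 -= -2·R0 → [0,3,4]
  R2 -= 3·R0 → [0,-12,-18]
  R2 -= -4·R1 → [0,0,-2]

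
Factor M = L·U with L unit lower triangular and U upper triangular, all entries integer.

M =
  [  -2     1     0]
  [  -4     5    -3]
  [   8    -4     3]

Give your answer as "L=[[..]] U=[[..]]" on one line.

L=[[1,0,0],[2,1,0],[-4,0,1]] U=[[-2,1,0],[0,3,-3],[0,0,3]]

  R1 -= 2·R0 → [0,3,-3]
  R2 -= -4·R0 → [0,0,3]
  R2 -= 0·R1 → [0,0,3]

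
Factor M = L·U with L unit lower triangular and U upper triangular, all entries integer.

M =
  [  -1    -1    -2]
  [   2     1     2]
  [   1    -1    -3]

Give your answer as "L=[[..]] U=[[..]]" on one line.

  row1 -= -2·row0 → [0,-1,-2]
  row2 -= -1·row0 → [0,-2,-5]
  row2 -= 2·row1 → [0,0,-1]

L=[[1,0,0],[-2,1,0],[-1,2,1]] U=[[-1,-1,-2],[0,-1,-2],[0,0,-1]]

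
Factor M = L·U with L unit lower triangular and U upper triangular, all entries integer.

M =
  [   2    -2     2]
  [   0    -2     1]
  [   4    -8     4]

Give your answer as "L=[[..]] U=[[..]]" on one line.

L=[[1,0,0],[0,1,0],[2,2,1]] U=[[2,-2,2],[0,-2,1],[0,0,-2]]

  r1 -= 0·r0 → [0,-2,1]
  r2 -= 2·r0 → [0,-4,0]
  r2 -= 2·r1 → [0,0,-2]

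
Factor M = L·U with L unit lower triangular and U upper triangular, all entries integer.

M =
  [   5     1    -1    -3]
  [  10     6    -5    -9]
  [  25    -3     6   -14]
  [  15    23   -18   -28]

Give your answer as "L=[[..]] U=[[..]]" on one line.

L=[[1,0,0,0],[2,1,0,0],[5,-2,1,0],[3,5,0,1]] U=[[5,1,-1,-3],[0,4,-3,-3],[0,0,5,-5],[0,0,0,-4]]

  r1 -= 2·r0 → [0,4,-3,-3]
  r2 -= 5·r0 → [0,-8,11,1]
  r3 -= 3·r0 → [0,20,-15,-19]
  r2 -= -2·r1 → [0,0,5,-5]
  r3 -= 5·r1 → [0,0,0,-4]
  r3 -= 0·r2 → [0,0,0,-4]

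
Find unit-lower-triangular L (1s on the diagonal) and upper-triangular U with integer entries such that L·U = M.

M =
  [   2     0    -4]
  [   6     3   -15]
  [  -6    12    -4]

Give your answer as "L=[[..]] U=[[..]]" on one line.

  row1 -= 3·row0 → [0,3,-3]
  row2 -= -3·row0 → [0,12,-16]
  row2 -= 4·row1 → [0,0,-4]

L=[[1,0,0],[3,1,0],[-3,4,1]] U=[[2,0,-4],[0,3,-3],[0,0,-4]]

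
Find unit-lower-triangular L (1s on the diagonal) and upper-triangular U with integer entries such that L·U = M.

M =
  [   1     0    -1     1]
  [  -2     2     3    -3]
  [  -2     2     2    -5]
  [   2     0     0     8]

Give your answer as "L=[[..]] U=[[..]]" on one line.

  R1 -= -2·R0 → [0,2,1,-1]
  R2 -= -2·R0 → [0,2,0,-3]
  R3 -= 2·R0 → [0,0,2,6]
  R2 -= 1·R1 → [0,0,-1,-2]
  R3 -= 0·R1 → [0,0,2,6]
  R3 -= -2·R2 → [0,0,0,2]

L=[[1,0,0,0],[-2,1,0,0],[-2,1,1,0],[2,0,-2,1]] U=[[1,0,-1,1],[0,2,1,-1],[0,0,-1,-2],[0,0,0,2]]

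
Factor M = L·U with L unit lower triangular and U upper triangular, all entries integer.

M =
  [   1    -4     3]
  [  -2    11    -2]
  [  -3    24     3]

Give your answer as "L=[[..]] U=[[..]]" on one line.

L=[[1,0,0],[-2,1,0],[-3,4,1]] U=[[1,-4,3],[0,3,4],[0,0,-4]]

  row1 -= -2·row0 → [0,3,4]
  row2 -= -3·row0 → [0,12,12]
  row2 -= 4·row1 → [0,0,-4]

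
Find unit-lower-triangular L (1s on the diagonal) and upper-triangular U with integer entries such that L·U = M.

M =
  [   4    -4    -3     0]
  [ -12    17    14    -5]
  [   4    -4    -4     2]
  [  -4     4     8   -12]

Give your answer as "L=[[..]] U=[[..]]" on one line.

L=[[1,0,0,0],[-3,1,0,0],[1,0,1,0],[-1,0,-5,1]] U=[[4,-4,-3,0],[0,5,5,-5],[0,0,-1,2],[0,0,0,-2]]

  row1 -= -3·row0 → [0,5,5,-5]
  row2 -= 1·row0 → [0,0,-1,2]
  row3 -= -1·row0 → [0,0,5,-12]
  row2 -= 0·row1 → [0,0,-1,2]
  row3 -= 0·row1 → [0,0,5,-12]
  row3 -= -5·row2 → [0,0,0,-2]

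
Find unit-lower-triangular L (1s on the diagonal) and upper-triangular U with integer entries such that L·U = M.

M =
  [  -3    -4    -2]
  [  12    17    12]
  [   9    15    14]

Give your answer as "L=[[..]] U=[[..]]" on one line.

  row1 -= -4·row0 → [0,1,4]
  row2 -= -3·row0 → [0,3,8]
  row2 -= 3·row1 → [0,0,-4]

L=[[1,0,0],[-4,1,0],[-3,3,1]] U=[[-3,-4,-2],[0,1,4],[0,0,-4]]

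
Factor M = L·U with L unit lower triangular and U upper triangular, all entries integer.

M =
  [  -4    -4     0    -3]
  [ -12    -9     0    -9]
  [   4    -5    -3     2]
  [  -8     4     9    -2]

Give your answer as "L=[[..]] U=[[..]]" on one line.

  r1 -= 3·r0 → [0,3,0,0]
  r2 -= -1·r0 → [0,-9,-3,-1]
  r3 -= 2·r0 → [0,12,9,4]
  r2 -= -3·r1 → [0,0,-3,-1]
  r3 -= 4·r1 → [0,0,9,4]
  r3 -= -3·r2 → [0,0,0,1]

L=[[1,0,0,0],[3,1,0,0],[-1,-3,1,0],[2,4,-3,1]] U=[[-4,-4,0,-3],[0,3,0,0],[0,0,-3,-1],[0,0,0,1]]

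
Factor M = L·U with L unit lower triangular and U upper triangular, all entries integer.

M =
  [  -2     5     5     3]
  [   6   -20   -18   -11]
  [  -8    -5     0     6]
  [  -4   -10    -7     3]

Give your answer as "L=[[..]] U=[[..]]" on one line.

  r1 -= -3·r0 → [0,-5,-3,-2]
  r2 -= 4·r0 → [0,-25,-20,-6]
  r3 -= 2·r0 → [0,-20,-17,-3]
  r2 -= 5·r1 → [0,0,-5,4]
  r3 -= 4·r1 → [0,0,-5,5]
  r3 -= 1·r2 → [0,0,0,1]

L=[[1,0,0,0],[-3,1,0,0],[4,5,1,0],[2,4,1,1]] U=[[-2,5,5,3],[0,-5,-3,-2],[0,0,-5,4],[0,0,0,1]]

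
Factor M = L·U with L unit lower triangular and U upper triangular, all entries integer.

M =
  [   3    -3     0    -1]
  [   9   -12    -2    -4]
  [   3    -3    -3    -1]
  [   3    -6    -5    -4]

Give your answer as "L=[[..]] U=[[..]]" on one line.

L=[[1,0,0,0],[3,1,0,0],[1,0,1,0],[1,1,1,1]] U=[[3,-3,0,-1],[0,-3,-2,-1],[0,0,-3,0],[0,0,0,-2]]

  row1 -= 3·row0 → [0,-3,-2,-1]
  row2 -= 1·row0 → [0,0,-3,0]
  row3 -= 1·row0 → [0,-3,-5,-3]
  row2 -= 0·row1 → [0,0,-3,0]
  row3 -= 1·row1 → [0,0,-3,-2]
  row3 -= 1·row2 → [0,0,0,-2]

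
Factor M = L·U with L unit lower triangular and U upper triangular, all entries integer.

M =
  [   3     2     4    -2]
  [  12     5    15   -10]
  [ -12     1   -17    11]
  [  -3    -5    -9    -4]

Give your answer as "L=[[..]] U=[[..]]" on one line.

L=[[1,0,0,0],[4,1,0,0],[-4,-3,1,0],[-1,1,1,1]] U=[[3,2,4,-2],[0,-3,-1,-2],[0,0,-4,-3],[0,0,0,-1]]

  row1 -= 4·row0 → [0,-3,-1,-2]
  row2 -= -4·row0 → [0,9,-1,3]
  row3 -= -1·row0 → [0,-3,-5,-6]
  row2 -= -3·row1 → [0,0,-4,-3]
  row3 -= 1·row1 → [0,0,-4,-4]
  row3 -= 1·row2 → [0,0,0,-1]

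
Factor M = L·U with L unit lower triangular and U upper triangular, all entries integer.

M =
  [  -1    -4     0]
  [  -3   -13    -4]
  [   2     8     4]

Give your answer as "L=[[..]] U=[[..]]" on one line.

L=[[1,0,0],[3,1,0],[-2,0,1]] U=[[-1,-4,0],[0,-1,-4],[0,0,4]]

  r1 -= 3·r0 → [0,-1,-4]
  r2 -= -2·r0 → [0,0,4]
  r2 -= 0·r1 → [0,0,4]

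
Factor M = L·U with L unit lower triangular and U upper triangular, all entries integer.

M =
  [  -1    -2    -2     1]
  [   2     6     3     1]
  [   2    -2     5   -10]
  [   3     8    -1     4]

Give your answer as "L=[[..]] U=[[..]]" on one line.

  r1 -= -2·r0 → [0,2,-1,3]
  r2 -= -2·r0 → [0,-6,1,-8]
  r3 -= -3·r0 → [0,2,-7,7]
  r2 -= -3·r1 → [0,0,-2,1]
  r3 -= 1·r1 → [0,0,-6,4]
  r3 -= 3·r2 → [0,0,0,1]

L=[[1,0,0,0],[-2,1,0,0],[-2,-3,1,0],[-3,1,3,1]] U=[[-1,-2,-2,1],[0,2,-1,3],[0,0,-2,1],[0,0,0,1]]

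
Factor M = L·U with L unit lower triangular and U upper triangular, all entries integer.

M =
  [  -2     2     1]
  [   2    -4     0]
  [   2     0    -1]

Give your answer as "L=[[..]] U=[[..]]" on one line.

  r1 -= -1·r0 → [0,-2,1]
  r2 -= -1·r0 → [0,2,0]
  r2 -= -1·r1 → [0,0,1]

L=[[1,0,0],[-1,1,0],[-1,-1,1]] U=[[-2,2,1],[0,-2,1],[0,0,1]]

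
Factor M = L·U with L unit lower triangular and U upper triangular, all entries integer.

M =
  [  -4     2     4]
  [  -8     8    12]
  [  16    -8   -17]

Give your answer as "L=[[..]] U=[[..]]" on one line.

L=[[1,0,0],[2,1,0],[-4,0,1]] U=[[-4,2,4],[0,4,4],[0,0,-1]]

  row1 -= 2·row0 → [0,4,4]
  row2 -= -4·row0 → [0,0,-1]
  row2 -= 0·row1 → [0,0,-1]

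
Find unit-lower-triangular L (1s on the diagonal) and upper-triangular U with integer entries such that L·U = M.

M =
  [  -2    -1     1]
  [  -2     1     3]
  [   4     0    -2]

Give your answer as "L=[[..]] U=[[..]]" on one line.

  r1 -= 1·r0 → [0,2,2]
  r2 -= -2·r0 → [0,-2,0]
  r2 -= -1·r1 → [0,0,2]

L=[[1,0,0],[1,1,0],[-2,-1,1]] U=[[-2,-1,1],[0,2,2],[0,0,2]]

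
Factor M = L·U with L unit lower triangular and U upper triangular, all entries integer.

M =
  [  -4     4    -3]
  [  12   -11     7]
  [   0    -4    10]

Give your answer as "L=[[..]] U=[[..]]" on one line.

  r1 -= -3·r0 → [0,1,-2]
  r2 -= 0·r0 → [0,-4,10]
  r2 -= -4·r1 → [0,0,2]

L=[[1,0,0],[-3,1,0],[0,-4,1]] U=[[-4,4,-3],[0,1,-2],[0,0,2]]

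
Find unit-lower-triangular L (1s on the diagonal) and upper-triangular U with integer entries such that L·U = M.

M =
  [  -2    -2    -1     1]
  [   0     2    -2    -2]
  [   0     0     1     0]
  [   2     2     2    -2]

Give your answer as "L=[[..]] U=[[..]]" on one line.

L=[[1,0,0,0],[0,1,0,0],[0,0,1,0],[-1,0,1,1]] U=[[-2,-2,-1,1],[0,2,-2,-2],[0,0,1,0],[0,0,0,-1]]

  R1 -= 0·R0 → [0,2,-2,-2]
  R2 -= 0·R0 → [0,0,1,0]
  R3 -= -1·R0 → [0,0,1,-1]
  R2 -= 0·R1 → [0,0,1,0]
  R3 -= 0·R1 → [0,0,1,-1]
  R3 -= 1·R2 → [0,0,0,-1]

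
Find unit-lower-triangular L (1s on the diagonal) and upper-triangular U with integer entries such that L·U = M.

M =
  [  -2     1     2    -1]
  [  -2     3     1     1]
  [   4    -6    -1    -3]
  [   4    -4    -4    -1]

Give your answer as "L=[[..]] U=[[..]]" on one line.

L=[[1,0,0,0],[1,1,0,0],[-2,-2,1,0],[-2,-1,-1,1]] U=[[-2,1,2,-1],[0,2,-1,2],[0,0,1,-1],[0,0,0,-2]]

  row1 -= 1·row0 → [0,2,-1,2]
  row2 -= -2·row0 → [0,-4,3,-5]
  row3 -= -2·row0 → [0,-2,0,-3]
  row2 -= -2·row1 → [0,0,1,-1]
  row3 -= -1·row1 → [0,0,-1,-1]
  row3 -= -1·row2 → [0,0,0,-2]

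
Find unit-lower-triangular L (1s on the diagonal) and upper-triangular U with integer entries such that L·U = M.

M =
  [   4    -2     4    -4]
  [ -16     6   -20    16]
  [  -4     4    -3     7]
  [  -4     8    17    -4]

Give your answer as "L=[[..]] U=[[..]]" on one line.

  R1 -= -4·R0 → [0,-2,-4,0]
  R2 -= -1·R0 → [0,2,1,3]
  R3 -= -1·R0 → [0,6,21,-8]
  R2 -= -1·R1 → [0,0,-3,3]
  R3 -= -3·R1 → [0,0,9,-8]
  R3 -= -3·R2 → [0,0,0,1]

L=[[1,0,0,0],[-4,1,0,0],[-1,-1,1,0],[-1,-3,-3,1]] U=[[4,-2,4,-4],[0,-2,-4,0],[0,0,-3,3],[0,0,0,1]]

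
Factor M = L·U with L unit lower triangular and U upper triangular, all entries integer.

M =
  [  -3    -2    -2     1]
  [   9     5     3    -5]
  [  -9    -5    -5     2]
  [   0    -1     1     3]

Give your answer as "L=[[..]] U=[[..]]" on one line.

  row1 -= -3·row0 → [0,-1,-3,-2]
  row2 -= 3·row0 → [0,1,1,-1]
  row3 -= 0·row0 → [0,-1,1,3]
  row2 -= -1·row1 → [0,0,-2,-3]
  row3 -= 1·row1 → [0,0,4,5]
  row3 -= -2·row2 → [0,0,0,-1]

L=[[1,0,0,0],[-3,1,0,0],[3,-1,1,0],[0,1,-2,1]] U=[[-3,-2,-2,1],[0,-1,-3,-2],[0,0,-2,-3],[0,0,0,-1]]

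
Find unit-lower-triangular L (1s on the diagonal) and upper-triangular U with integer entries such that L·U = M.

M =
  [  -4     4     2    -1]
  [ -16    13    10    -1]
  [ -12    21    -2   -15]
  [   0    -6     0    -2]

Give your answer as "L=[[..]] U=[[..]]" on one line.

  row1 -= 4·row0 → [0,-3,2,3]
  row2 -= 3·row0 → [0,9,-8,-12]
  row3 -= 0·row0 → [0,-6,0,-2]
  row2 -= -3·row1 → [0,0,-2,-3]
  row3 -= 2·row1 → [0,0,-4,-8]
  row3 -= 2·row2 → [0,0,0,-2]

L=[[1,0,0,0],[4,1,0,0],[3,-3,1,0],[0,2,2,1]] U=[[-4,4,2,-1],[0,-3,2,3],[0,0,-2,-3],[0,0,0,-2]]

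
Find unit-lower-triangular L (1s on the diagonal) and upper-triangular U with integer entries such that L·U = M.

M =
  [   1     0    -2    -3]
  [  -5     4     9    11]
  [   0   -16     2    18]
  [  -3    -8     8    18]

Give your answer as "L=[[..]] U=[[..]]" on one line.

  R1 -= -5·R0 → [0,4,-1,-4]
  R2 -= 0·R0 → [0,-16,2,18]
  R3 -= -3·R0 → [0,-8,2,9]
  R2 -= -4·R1 → [0,0,-2,2]
  R3 -= -2·R1 → [0,0,0,1]
  R3 -= 0·R2 → [0,0,0,1]

L=[[1,0,0,0],[-5,1,0,0],[0,-4,1,0],[-3,-2,0,1]] U=[[1,0,-2,-3],[0,4,-1,-4],[0,0,-2,2],[0,0,0,1]]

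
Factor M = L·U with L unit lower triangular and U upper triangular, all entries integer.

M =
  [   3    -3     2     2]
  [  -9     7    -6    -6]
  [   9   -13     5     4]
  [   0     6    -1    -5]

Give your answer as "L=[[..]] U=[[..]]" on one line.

L=[[1,0,0,0],[-3,1,0,0],[3,2,1,0],[0,-3,1,1]] U=[[3,-3,2,2],[0,-2,0,0],[0,0,-1,-2],[0,0,0,-3]]

  row1 -= -3·row0 → [0,-2,0,0]
  row2 -= 3·row0 → [0,-4,-1,-2]
  row3 -= 0·row0 → [0,6,-1,-5]
  row2 -= 2·row1 → [0,0,-1,-2]
  row3 -= -3·row1 → [0,0,-1,-5]
  row3 -= 1·row2 → [0,0,0,-3]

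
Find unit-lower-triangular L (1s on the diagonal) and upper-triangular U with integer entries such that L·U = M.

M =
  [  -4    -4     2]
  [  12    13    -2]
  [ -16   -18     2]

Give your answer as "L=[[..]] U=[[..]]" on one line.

  row1 -= -3·row0 → [0,1,4]
  row2 -= 4·row0 → [0,-2,-6]
  row2 -= -2·row1 → [0,0,2]

L=[[1,0,0],[-3,1,0],[4,-2,1]] U=[[-4,-4,2],[0,1,4],[0,0,2]]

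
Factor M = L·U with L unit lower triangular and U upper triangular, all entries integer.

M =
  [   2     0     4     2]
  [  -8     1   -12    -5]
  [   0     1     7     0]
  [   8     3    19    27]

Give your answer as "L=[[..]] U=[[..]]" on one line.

L=[[1,0,0,0],[-4,1,0,0],[0,1,1,0],[4,3,-3,1]] U=[[2,0,4,2],[0,1,4,3],[0,0,3,-3],[0,0,0,1]]

  R1 -= -4·R0 → [0,1,4,3]
  R2 -= 0·R0 → [0,1,7,0]
  R3 -= 4·R0 → [0,3,3,19]
  R2 -= 1·R1 → [0,0,3,-3]
  R3 -= 3·R1 → [0,0,-9,10]
  R3 -= -3·R2 → [0,0,0,1]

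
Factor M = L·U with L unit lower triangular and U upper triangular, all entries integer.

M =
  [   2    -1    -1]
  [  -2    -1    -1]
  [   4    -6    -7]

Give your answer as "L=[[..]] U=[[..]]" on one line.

L=[[1,0,0],[-1,1,0],[2,2,1]] U=[[2,-1,-1],[0,-2,-2],[0,0,-1]]

  row1 -= -1·row0 → [0,-2,-2]
  row2 -= 2·row0 → [0,-4,-5]
  row2 -= 2·row1 → [0,0,-1]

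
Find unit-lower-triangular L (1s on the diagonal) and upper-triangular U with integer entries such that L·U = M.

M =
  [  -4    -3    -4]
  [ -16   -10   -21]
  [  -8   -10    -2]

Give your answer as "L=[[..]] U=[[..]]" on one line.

  row1 -= 4·row0 → [0,2,-5]
  row2 -= 2·row0 → [0,-4,6]
  row2 -= -2·row1 → [0,0,-4]

L=[[1,0,0],[4,1,0],[2,-2,1]] U=[[-4,-3,-4],[0,2,-5],[0,0,-4]]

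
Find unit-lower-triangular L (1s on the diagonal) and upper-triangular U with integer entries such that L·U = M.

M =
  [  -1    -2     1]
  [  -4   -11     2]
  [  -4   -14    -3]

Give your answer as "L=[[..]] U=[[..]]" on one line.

  R1 -= 4·R0 → [0,-3,-2]
  R2 -= 4·R0 → [0,-6,-7]
  R2 -= 2·R1 → [0,0,-3]

L=[[1,0,0],[4,1,0],[4,2,1]] U=[[-1,-2,1],[0,-3,-2],[0,0,-3]]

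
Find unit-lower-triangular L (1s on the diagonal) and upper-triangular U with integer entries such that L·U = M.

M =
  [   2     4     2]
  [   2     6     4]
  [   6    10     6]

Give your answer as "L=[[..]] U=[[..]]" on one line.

L=[[1,0,0],[1,1,0],[3,-1,1]] U=[[2,4,2],[0,2,2],[0,0,2]]

  r1 -= 1·r0 → [0,2,2]
  r2 -= 3·r0 → [0,-2,0]
  r2 -= -1·r1 → [0,0,2]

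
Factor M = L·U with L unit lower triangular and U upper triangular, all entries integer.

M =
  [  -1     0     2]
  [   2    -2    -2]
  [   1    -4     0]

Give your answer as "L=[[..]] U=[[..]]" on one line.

  r1 -= -2·r0 → [0,-2,2]
  r2 -= -1·r0 → [0,-4,2]
  r2 -= 2·r1 → [0,0,-2]

L=[[1,0,0],[-2,1,0],[-1,2,1]] U=[[-1,0,2],[0,-2,2],[0,0,-2]]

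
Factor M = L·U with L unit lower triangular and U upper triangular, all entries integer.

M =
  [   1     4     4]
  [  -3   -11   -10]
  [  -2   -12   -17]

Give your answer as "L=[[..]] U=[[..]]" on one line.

L=[[1,0,0],[-3,1,0],[-2,-4,1]] U=[[1,4,4],[0,1,2],[0,0,-1]]

  r1 -= -3·r0 → [0,1,2]
  r2 -= -2·r0 → [0,-4,-9]
  r2 -= -4·r1 → [0,0,-1]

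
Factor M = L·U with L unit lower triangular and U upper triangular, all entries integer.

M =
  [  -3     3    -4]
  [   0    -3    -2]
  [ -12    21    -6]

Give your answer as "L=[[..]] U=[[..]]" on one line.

L=[[1,0,0],[0,1,0],[4,-3,1]] U=[[-3,3,-4],[0,-3,-2],[0,0,4]]

  R1 -= 0·R0 → [0,-3,-2]
  R2 -= 4·R0 → [0,9,10]
  R2 -= -3·R1 → [0,0,4]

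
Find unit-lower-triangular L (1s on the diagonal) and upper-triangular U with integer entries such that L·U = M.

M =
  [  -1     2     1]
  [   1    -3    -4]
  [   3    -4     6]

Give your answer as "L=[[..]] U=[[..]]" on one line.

L=[[1,0,0],[-1,1,0],[-3,-2,1]] U=[[-1,2,1],[0,-1,-3],[0,0,3]]

  row1 -= -1·row0 → [0,-1,-3]
  row2 -= -3·row0 → [0,2,9]
  row2 -= -2·row1 → [0,0,3]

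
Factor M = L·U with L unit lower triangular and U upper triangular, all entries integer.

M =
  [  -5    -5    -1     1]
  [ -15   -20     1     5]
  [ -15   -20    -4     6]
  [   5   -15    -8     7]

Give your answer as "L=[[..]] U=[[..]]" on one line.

L=[[1,0,0,0],[3,1,0,0],[3,1,1,0],[-1,4,5,1]] U=[[-5,-5,-1,1],[0,-5,4,2],[0,0,-5,1],[0,0,0,-5]]

  r1 -= 3·r0 → [0,-5,4,2]
  r2 -= 3·r0 → [0,-5,-1,3]
  r3 -= -1·r0 → [0,-20,-9,8]
  r2 -= 1·r1 → [0,0,-5,1]
  r3 -= 4·r1 → [0,0,-25,0]
  r3 -= 5·r2 → [0,0,0,-5]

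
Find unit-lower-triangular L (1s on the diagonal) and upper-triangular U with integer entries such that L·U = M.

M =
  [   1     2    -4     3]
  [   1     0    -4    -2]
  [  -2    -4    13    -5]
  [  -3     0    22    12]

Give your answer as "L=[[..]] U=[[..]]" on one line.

  R1 -= 1·R0 → [0,-2,0,-5]
  R2 -= -2·R0 → [0,0,5,1]
  R3 -= -3·R0 → [0,6,10,21]
  R2 -= 0·R1 → [0,0,5,1]
  R3 -= -3·R1 → [0,0,10,6]
  R3 -= 2·R2 → [0,0,0,4]

L=[[1,0,0,0],[1,1,0,0],[-2,0,1,0],[-3,-3,2,1]] U=[[1,2,-4,3],[0,-2,0,-5],[0,0,5,1],[0,0,0,4]]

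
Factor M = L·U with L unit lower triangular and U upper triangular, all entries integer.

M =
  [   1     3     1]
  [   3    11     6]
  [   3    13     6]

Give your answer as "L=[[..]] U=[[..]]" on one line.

L=[[1,0,0],[3,1,0],[3,2,1]] U=[[1,3,1],[0,2,3],[0,0,-3]]

  r1 -= 3·r0 → [0,2,3]
  r2 -= 3·r0 → [0,4,3]
  r2 -= 2·r1 → [0,0,-3]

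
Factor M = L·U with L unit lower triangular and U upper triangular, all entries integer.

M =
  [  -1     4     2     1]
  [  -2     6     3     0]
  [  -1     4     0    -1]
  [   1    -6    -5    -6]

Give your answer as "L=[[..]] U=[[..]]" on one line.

L=[[1,0,0,0],[2,1,0,0],[1,0,1,0],[-1,1,1,1]] U=[[-1,4,2,1],[0,-2,-1,-2],[0,0,-2,-2],[0,0,0,-1]]

  R1 -= 2·R0 → [0,-2,-1,-2]
  R2 -= 1·R0 → [0,0,-2,-2]
  R3 -= -1·R0 → [0,-2,-3,-5]
  R2 -= 0·R1 → [0,0,-2,-2]
  R3 -= 1·R1 → [0,0,-2,-3]
  R3 -= 1·R2 → [0,0,0,-1]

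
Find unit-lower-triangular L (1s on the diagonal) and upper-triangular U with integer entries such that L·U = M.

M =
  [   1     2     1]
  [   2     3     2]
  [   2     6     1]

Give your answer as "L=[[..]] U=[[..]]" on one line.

  r1 -= 2·r0 → [0,-1,0]
  r2 -= 2·r0 → [0,2,-1]
  r2 -= -2·r1 → [0,0,-1]

L=[[1,0,0],[2,1,0],[2,-2,1]] U=[[1,2,1],[0,-1,0],[0,0,-1]]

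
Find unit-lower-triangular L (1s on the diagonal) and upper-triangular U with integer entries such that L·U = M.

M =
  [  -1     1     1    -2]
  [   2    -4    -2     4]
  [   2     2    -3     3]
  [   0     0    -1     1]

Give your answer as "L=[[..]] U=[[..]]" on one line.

  row1 -= -2·row0 → [0,-2,0,0]
  row2 -= -2·row0 → [0,4,-1,-1]
  row3 -= 0·row0 → [0,0,-1,1]
  row2 -= -2·row1 → [0,0,-1,-1]
  row3 -= 0·row1 → [0,0,-1,1]
  row3 -= 1·row2 → [0,0,0,2]

L=[[1,0,0,0],[-2,1,0,0],[-2,-2,1,0],[0,0,1,1]] U=[[-1,1,1,-2],[0,-2,0,0],[0,0,-1,-1],[0,0,0,2]]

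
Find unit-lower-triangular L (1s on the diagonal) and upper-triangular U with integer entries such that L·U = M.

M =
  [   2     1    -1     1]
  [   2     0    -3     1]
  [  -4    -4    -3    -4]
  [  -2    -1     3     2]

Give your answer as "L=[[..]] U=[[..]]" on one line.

L=[[1,0,0,0],[1,1,0,0],[-2,2,1,0],[-1,0,-2,1]] U=[[2,1,-1,1],[0,-1,-2,0],[0,0,-1,-2],[0,0,0,-1]]

  r1 -= 1·r0 → [0,-1,-2,0]
  r2 -= -2·r0 → [0,-2,-5,-2]
  r3 -= -1·r0 → [0,0,2,3]
  r2 -= 2·r1 → [0,0,-1,-2]
  r3 -= 0·r1 → [0,0,2,3]
  r3 -= -2·r2 → [0,0,0,-1]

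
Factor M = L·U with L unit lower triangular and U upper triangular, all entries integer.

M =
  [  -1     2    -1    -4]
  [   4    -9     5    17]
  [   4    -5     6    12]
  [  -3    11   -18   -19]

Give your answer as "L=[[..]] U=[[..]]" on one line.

L=[[1,0,0,0],[-4,1,0,0],[-4,-3,1,0],[3,-5,-2,1]] U=[[-1,2,-1,-4],[0,-1,1,1],[0,0,5,-1],[0,0,0,-4]]

  row1 -= -4·row0 → [0,-1,1,1]
  row2 -= -4·row0 → [0,3,2,-4]
  row3 -= 3·row0 → [0,5,-15,-7]
  row2 -= -3·row1 → [0,0,5,-1]
  row3 -= -5·row1 → [0,0,-10,-2]
  row3 -= -2·row2 → [0,0,0,-4]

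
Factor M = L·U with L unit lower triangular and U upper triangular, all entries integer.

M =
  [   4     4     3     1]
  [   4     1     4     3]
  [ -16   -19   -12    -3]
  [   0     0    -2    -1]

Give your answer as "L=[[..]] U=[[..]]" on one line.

L=[[1,0,0,0],[1,1,0,0],[-4,1,1,0],[0,0,2,1]] U=[[4,4,3,1],[0,-3,1,2],[0,0,-1,-1],[0,0,0,1]]

  row1 -= 1·row0 → [0,-3,1,2]
  row2 -= -4·row0 → [0,-3,0,1]
  row3 -= 0·row0 → [0,0,-2,-1]
  row2 -= 1·row1 → [0,0,-1,-1]
  row3 -= 0·row1 → [0,0,-2,-1]
  row3 -= 2·row2 → [0,0,0,1]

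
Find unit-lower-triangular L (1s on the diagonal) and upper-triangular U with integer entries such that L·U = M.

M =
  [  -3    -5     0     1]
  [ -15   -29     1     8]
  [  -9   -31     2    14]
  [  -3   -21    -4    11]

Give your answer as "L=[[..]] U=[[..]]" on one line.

L=[[1,0,0,0],[5,1,0,0],[3,4,1,0],[1,4,4,1]] U=[[-3,-5,0,1],[0,-4,1,3],[0,0,-2,-1],[0,0,0,2]]

  row1 -= 5·row0 → [0,-4,1,3]
  row2 -= 3·row0 → [0,-16,2,11]
  row3 -= 1·row0 → [0,-16,-4,10]
  row2 -= 4·row1 → [0,0,-2,-1]
  row3 -= 4·row1 → [0,0,-8,-2]
  row3 -= 4·row2 → [0,0,0,2]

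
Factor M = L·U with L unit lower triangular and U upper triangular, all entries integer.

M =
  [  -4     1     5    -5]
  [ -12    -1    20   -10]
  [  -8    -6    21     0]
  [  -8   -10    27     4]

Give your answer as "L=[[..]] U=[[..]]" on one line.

  R1 -= 3·R0 → [0,-4,5,5]
  R2 -= 2·R0 → [0,-8,11,10]
  R3 -= 2·R0 → [0,-12,17,14]
  R2 -= 2·R1 → [0,0,1,0]
  R3 -= 3·R1 → [0,0,2,-1]
  R3 -= 2·R2 → [0,0,0,-1]

L=[[1,0,0,0],[3,1,0,0],[2,2,1,0],[2,3,2,1]] U=[[-4,1,5,-5],[0,-4,5,5],[0,0,1,0],[0,0,0,-1]]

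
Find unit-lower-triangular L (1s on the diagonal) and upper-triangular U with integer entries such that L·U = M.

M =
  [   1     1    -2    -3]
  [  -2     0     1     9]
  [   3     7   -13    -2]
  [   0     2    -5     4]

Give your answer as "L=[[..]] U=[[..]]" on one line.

  R1 -= -2·R0 → [0,2,-3,3]
  R2 -= 3·R0 → [0,4,-7,7]
  R3 -= 0·R0 → [0,2,-5,4]
  R2 -= 2·R1 → [0,0,-1,1]
  R3 -= 1·R1 → [0,0,-2,1]
  R3 -= 2·R2 → [0,0,0,-1]

L=[[1,0,0,0],[-2,1,0,0],[3,2,1,0],[0,1,2,1]] U=[[1,1,-2,-3],[0,2,-3,3],[0,0,-1,1],[0,0,0,-1]]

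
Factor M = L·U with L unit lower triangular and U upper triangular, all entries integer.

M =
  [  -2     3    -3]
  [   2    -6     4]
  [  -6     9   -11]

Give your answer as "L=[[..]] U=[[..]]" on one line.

L=[[1,0,0],[-1,1,0],[3,0,1]] U=[[-2,3,-3],[0,-3,1],[0,0,-2]]

  row1 -= -1·row0 → [0,-3,1]
  row2 -= 3·row0 → [0,0,-2]
  row2 -= 0·row1 → [0,0,-2]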